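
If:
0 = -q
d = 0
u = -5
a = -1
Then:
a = -1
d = 0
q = 0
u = -5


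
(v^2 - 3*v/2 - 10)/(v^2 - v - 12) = (v + 5/2)/(v + 3)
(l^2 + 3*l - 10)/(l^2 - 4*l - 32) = (-l^2 - 3*l + 10)/(-l^2 + 4*l + 32)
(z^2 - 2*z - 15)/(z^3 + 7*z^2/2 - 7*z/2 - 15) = 2*(z - 5)/(2*z^2 + z - 10)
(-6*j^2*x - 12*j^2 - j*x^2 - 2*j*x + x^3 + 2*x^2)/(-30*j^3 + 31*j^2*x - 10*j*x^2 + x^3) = (2*j*x + 4*j + x^2 + 2*x)/(10*j^2 - 7*j*x + x^2)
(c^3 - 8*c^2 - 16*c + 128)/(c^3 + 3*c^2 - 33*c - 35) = (c^3 - 8*c^2 - 16*c + 128)/(c^3 + 3*c^2 - 33*c - 35)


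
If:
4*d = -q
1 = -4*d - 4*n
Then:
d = -q/4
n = q/4 - 1/4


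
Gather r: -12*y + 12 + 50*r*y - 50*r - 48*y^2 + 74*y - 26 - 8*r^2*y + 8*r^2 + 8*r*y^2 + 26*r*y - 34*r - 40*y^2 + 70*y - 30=r^2*(8 - 8*y) + r*(8*y^2 + 76*y - 84) - 88*y^2 + 132*y - 44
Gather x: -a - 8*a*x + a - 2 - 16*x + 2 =x*(-8*a - 16)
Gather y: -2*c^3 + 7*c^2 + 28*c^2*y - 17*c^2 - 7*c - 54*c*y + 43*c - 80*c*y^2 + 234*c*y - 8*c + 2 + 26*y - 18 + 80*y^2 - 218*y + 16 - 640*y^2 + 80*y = -2*c^3 - 10*c^2 + 28*c + y^2*(-80*c - 560) + y*(28*c^2 + 180*c - 112)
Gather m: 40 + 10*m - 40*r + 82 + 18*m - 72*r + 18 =28*m - 112*r + 140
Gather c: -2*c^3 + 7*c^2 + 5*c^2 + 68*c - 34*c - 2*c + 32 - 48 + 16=-2*c^3 + 12*c^2 + 32*c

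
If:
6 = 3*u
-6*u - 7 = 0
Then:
No Solution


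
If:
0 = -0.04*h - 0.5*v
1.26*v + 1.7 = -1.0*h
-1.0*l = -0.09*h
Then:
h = -1.89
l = -0.17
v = 0.15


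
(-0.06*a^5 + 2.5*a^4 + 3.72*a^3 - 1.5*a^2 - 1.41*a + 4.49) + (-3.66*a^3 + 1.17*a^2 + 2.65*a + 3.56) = -0.06*a^5 + 2.5*a^4 + 0.0600000000000001*a^3 - 0.33*a^2 + 1.24*a + 8.05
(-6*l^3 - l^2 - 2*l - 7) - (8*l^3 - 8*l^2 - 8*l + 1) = -14*l^3 + 7*l^2 + 6*l - 8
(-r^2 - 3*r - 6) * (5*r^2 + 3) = -5*r^4 - 15*r^3 - 33*r^2 - 9*r - 18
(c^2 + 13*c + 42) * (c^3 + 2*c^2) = c^5 + 15*c^4 + 68*c^3 + 84*c^2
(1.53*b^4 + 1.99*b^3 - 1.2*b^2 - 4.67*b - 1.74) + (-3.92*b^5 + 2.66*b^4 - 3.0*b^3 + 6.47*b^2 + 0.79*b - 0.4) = -3.92*b^5 + 4.19*b^4 - 1.01*b^3 + 5.27*b^2 - 3.88*b - 2.14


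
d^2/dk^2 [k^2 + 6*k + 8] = 2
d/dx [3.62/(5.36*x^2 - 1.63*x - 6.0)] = (5.9006 - 38.8064*x)/(-5.36*x^2 + 1.63*x + 6.0)^2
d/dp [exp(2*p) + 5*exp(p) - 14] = (2*exp(p) + 5)*exp(p)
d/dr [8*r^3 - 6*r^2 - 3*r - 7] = 24*r^2 - 12*r - 3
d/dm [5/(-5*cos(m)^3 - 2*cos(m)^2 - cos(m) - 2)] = 5*(15*sin(m)^2 - 4*cos(m) - 16)*sin(m)/(5*cos(m)^3 + 2*cos(m)^2 + cos(m) + 2)^2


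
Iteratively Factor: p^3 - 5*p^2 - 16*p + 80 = (p - 4)*(p^2 - p - 20) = (p - 5)*(p - 4)*(p + 4)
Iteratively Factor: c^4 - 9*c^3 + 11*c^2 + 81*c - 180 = (c - 4)*(c^3 - 5*c^2 - 9*c + 45) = (c - 4)*(c - 3)*(c^2 - 2*c - 15) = (c - 4)*(c - 3)*(c + 3)*(c - 5)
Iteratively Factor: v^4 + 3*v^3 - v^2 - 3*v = (v)*(v^3 + 3*v^2 - v - 3) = v*(v - 1)*(v^2 + 4*v + 3) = v*(v - 1)*(v + 1)*(v + 3)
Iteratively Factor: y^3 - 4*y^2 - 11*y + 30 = (y - 5)*(y^2 + y - 6) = (y - 5)*(y - 2)*(y + 3)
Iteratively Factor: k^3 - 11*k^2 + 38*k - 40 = (k - 5)*(k^2 - 6*k + 8) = (k - 5)*(k - 2)*(k - 4)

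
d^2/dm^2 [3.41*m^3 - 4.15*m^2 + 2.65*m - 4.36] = 20.46*m - 8.3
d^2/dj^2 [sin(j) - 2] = -sin(j)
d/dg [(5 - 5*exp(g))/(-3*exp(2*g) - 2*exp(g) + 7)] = (-15*exp(2*g) + 30*exp(g) - 25)*exp(g)/(9*exp(4*g) + 12*exp(3*g) - 38*exp(2*g) - 28*exp(g) + 49)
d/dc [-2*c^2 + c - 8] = 1 - 4*c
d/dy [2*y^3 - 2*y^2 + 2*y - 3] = 6*y^2 - 4*y + 2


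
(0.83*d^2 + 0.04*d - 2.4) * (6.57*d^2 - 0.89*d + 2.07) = 5.4531*d^4 - 0.4759*d^3 - 14.0855*d^2 + 2.2188*d - 4.968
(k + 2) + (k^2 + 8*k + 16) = k^2 + 9*k + 18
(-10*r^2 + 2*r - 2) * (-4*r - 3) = 40*r^3 + 22*r^2 + 2*r + 6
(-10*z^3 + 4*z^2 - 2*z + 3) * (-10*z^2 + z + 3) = 100*z^5 - 50*z^4 - 6*z^3 - 20*z^2 - 3*z + 9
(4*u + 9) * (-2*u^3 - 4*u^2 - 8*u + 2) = -8*u^4 - 34*u^3 - 68*u^2 - 64*u + 18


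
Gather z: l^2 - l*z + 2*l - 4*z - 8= l^2 + 2*l + z*(-l - 4) - 8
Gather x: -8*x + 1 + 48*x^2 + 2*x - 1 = 48*x^2 - 6*x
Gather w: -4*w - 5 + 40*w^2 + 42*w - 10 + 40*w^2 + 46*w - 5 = 80*w^2 + 84*w - 20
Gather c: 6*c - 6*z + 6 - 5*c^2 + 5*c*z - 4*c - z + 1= -5*c^2 + c*(5*z + 2) - 7*z + 7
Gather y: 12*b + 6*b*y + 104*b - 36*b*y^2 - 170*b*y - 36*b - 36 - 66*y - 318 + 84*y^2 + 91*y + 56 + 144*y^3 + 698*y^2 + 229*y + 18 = 80*b + 144*y^3 + y^2*(782 - 36*b) + y*(254 - 164*b) - 280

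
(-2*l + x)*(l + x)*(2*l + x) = -4*l^3 - 4*l^2*x + l*x^2 + x^3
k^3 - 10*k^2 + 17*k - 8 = (k - 8)*(k - 1)^2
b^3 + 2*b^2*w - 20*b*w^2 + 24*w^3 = (b - 2*w)^2*(b + 6*w)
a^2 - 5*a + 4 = (a - 4)*(a - 1)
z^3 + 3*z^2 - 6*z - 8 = (z - 2)*(z + 1)*(z + 4)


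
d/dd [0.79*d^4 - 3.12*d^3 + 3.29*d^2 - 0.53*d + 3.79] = 3.16*d^3 - 9.36*d^2 + 6.58*d - 0.53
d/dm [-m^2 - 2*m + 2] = -2*m - 2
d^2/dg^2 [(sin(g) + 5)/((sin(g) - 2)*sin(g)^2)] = (-4*sin(g) - 39 + 112/sin(g) - 32/sin(g)^2 - 152/sin(g)^3 + 120/sin(g)^4)/(sin(g) - 2)^3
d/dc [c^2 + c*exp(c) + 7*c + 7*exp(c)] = c*exp(c) + 2*c + 8*exp(c) + 7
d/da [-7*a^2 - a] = -14*a - 1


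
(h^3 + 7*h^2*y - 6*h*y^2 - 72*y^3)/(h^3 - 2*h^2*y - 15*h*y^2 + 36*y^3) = (-h - 6*y)/(-h + 3*y)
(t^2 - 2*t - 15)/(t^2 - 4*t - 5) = (t + 3)/(t + 1)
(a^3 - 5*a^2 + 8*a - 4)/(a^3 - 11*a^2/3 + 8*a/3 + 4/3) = 3*(a - 1)/(3*a + 1)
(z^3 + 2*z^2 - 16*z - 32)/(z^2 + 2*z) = z - 16/z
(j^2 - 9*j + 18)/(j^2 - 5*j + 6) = (j - 6)/(j - 2)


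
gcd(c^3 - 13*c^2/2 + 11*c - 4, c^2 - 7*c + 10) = c - 2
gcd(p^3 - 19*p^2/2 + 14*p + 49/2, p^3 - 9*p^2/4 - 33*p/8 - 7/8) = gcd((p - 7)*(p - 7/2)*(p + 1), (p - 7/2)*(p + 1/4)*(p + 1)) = p^2 - 5*p/2 - 7/2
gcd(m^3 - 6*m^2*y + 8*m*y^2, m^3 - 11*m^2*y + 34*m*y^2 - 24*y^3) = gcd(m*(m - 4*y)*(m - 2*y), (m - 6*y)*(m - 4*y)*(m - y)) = -m + 4*y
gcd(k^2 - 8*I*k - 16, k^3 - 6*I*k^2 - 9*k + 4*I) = k - 4*I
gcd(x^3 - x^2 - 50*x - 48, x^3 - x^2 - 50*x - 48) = x^3 - x^2 - 50*x - 48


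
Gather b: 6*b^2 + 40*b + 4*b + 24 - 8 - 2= 6*b^2 + 44*b + 14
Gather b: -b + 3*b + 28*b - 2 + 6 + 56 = 30*b + 60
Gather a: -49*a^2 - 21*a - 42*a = -49*a^2 - 63*a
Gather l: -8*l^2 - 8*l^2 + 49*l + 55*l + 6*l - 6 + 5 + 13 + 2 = -16*l^2 + 110*l + 14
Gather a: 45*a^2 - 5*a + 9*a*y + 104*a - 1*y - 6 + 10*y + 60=45*a^2 + a*(9*y + 99) + 9*y + 54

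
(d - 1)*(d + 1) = d^2 - 1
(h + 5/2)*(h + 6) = h^2 + 17*h/2 + 15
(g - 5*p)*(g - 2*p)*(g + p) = g^3 - 6*g^2*p + 3*g*p^2 + 10*p^3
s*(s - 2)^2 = s^3 - 4*s^2 + 4*s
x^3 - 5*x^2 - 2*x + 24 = (x - 4)*(x - 3)*(x + 2)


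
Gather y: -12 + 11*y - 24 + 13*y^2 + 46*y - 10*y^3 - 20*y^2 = -10*y^3 - 7*y^2 + 57*y - 36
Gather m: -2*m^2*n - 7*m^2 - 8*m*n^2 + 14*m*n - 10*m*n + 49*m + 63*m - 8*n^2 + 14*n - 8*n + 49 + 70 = m^2*(-2*n - 7) + m*(-8*n^2 + 4*n + 112) - 8*n^2 + 6*n + 119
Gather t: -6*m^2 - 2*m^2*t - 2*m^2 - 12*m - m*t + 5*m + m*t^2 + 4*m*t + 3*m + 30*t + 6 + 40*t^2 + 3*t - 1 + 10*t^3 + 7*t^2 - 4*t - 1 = -8*m^2 - 4*m + 10*t^3 + t^2*(m + 47) + t*(-2*m^2 + 3*m + 29) + 4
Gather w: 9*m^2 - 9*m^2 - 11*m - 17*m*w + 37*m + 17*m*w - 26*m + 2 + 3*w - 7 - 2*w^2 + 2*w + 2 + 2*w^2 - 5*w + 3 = 0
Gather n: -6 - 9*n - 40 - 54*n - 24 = -63*n - 70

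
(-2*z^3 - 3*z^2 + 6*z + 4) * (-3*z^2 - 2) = 6*z^5 + 9*z^4 - 14*z^3 - 6*z^2 - 12*z - 8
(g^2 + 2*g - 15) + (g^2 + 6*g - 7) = 2*g^2 + 8*g - 22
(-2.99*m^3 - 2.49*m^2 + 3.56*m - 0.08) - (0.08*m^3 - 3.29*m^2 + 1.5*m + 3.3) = -3.07*m^3 + 0.8*m^2 + 2.06*m - 3.38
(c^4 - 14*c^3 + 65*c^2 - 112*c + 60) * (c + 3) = c^5 - 11*c^4 + 23*c^3 + 83*c^2 - 276*c + 180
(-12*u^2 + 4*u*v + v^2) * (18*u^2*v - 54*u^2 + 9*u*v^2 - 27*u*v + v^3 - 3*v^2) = -216*u^4*v + 648*u^4 - 36*u^3*v^2 + 108*u^3*v + 42*u^2*v^3 - 126*u^2*v^2 + 13*u*v^4 - 39*u*v^3 + v^5 - 3*v^4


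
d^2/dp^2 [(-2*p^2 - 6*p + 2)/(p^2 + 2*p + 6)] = 4*(-p^3 + 21*p^2 + 60*p - 2)/(p^6 + 6*p^5 + 30*p^4 + 80*p^3 + 180*p^2 + 216*p + 216)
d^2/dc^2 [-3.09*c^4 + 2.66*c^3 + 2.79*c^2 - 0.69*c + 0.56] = -37.08*c^2 + 15.96*c + 5.58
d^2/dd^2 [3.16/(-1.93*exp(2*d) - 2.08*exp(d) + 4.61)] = (-3.16*(3.86*exp(d) + 2.08)*(7.72*exp(d) + 4.16)*exp(d) + (24.3952*exp(d) + 6.5728)*(1.93*exp(2*d) + 2.08*exp(d) - 4.61))*exp(d)/(1.93*exp(2*d) + 2.08*exp(d) - 4.61)^3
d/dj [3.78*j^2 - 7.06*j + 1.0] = 7.56*j - 7.06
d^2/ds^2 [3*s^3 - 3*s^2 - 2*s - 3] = 18*s - 6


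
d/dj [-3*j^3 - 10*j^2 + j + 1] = -9*j^2 - 20*j + 1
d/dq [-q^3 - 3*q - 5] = -3*q^2 - 3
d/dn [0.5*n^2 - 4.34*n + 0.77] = 1.0*n - 4.34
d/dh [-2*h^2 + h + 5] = 1 - 4*h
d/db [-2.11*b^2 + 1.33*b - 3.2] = 1.33 - 4.22*b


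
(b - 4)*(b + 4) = b^2 - 16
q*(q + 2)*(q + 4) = q^3 + 6*q^2 + 8*q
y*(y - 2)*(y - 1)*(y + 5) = y^4 + 2*y^3 - 13*y^2 + 10*y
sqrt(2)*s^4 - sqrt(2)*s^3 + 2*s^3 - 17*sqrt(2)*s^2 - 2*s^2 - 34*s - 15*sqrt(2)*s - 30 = (s - 5)*(s + 3)*(s + sqrt(2))*(sqrt(2)*s + sqrt(2))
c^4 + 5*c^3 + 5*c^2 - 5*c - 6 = (c - 1)*(c + 1)*(c + 2)*(c + 3)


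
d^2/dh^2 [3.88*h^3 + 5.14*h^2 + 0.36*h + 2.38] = 23.28*h + 10.28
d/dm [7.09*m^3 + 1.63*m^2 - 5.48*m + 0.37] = 21.27*m^2 + 3.26*m - 5.48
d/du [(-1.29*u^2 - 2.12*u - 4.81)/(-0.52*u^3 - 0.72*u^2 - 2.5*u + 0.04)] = (-0.6708*u^4 - 2.2048*u^3 - 5.805*u^2 - 7.0296*u - 12.1098)/(0.2704*u^6 + 0.7488*u^5 + 3.1184*u^4 + 3.5584*u^3 + 6.1924*u^2 - 0.2*u + 0.0016)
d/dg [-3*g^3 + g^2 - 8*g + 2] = -9*g^2 + 2*g - 8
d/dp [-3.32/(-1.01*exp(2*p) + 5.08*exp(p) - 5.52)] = (16.8656 - 6.7064*exp(p))*exp(p)/(1.01*exp(2*p) - 5.08*exp(p) + 5.52)^2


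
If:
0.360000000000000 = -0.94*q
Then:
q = -0.38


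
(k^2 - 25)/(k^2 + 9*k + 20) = (k - 5)/(k + 4)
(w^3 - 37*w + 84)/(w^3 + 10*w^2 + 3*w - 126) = (w - 4)/(w + 6)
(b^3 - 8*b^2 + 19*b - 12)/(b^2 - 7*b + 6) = (b^2 - 7*b + 12)/(b - 6)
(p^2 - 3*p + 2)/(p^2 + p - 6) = (p - 1)/(p + 3)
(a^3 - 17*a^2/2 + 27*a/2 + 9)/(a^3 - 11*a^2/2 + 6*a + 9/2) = (a - 6)/(a - 3)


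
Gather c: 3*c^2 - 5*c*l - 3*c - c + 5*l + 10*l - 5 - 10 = 3*c^2 + c*(-5*l - 4) + 15*l - 15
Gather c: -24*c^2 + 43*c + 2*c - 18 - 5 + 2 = -24*c^2 + 45*c - 21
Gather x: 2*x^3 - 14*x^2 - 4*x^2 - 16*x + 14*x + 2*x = 2*x^3 - 18*x^2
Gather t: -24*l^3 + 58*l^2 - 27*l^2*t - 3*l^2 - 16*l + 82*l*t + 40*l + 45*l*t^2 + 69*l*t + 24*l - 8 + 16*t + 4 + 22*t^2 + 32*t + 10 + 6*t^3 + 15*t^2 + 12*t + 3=-24*l^3 + 55*l^2 + 48*l + 6*t^3 + t^2*(45*l + 37) + t*(-27*l^2 + 151*l + 60) + 9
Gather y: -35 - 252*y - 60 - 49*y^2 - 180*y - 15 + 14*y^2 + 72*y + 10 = -35*y^2 - 360*y - 100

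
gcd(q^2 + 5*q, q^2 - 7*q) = q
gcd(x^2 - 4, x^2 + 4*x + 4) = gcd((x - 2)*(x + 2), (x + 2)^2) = x + 2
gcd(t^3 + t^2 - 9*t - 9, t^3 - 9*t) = t^2 - 9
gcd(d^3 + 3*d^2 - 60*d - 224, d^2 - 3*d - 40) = d - 8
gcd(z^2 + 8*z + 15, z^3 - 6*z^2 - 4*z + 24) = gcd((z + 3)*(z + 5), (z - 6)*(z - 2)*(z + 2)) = 1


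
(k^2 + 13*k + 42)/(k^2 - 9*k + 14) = (k^2 + 13*k + 42)/(k^2 - 9*k + 14)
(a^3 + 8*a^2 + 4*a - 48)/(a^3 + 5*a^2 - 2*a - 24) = (a + 6)/(a + 3)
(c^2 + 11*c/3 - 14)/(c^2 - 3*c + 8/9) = 3*(3*c^2 + 11*c - 42)/(9*c^2 - 27*c + 8)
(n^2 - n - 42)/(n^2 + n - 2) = (n^2 - n - 42)/(n^2 + n - 2)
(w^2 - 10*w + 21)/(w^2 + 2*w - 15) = (w - 7)/(w + 5)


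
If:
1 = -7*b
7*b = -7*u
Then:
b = -1/7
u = 1/7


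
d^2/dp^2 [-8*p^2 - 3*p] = -16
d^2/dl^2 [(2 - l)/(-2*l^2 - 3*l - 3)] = 2*((1 - 6*l)*(2*l^2 + 3*l + 3) + (l - 2)*(4*l + 3)^2)/(2*l^2 + 3*l + 3)^3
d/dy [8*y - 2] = 8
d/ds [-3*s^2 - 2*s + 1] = -6*s - 2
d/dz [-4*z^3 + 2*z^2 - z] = -12*z^2 + 4*z - 1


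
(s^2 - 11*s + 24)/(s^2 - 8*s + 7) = (s^2 - 11*s + 24)/(s^2 - 8*s + 7)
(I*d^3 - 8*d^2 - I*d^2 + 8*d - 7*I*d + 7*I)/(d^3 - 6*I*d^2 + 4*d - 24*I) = (I*d^3 - d^2*(8 + I) + d*(8 - 7*I) + 7*I)/(d^3 - 6*I*d^2 + 4*d - 24*I)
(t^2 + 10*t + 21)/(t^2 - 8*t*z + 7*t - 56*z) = (-t - 3)/(-t + 8*z)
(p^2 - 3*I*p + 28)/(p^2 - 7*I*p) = (p + 4*I)/p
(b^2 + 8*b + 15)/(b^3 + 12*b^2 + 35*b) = (b + 3)/(b*(b + 7))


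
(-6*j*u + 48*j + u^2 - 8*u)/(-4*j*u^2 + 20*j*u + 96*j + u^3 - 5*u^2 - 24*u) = (-6*j + u)/(-4*j*u - 12*j + u^2 + 3*u)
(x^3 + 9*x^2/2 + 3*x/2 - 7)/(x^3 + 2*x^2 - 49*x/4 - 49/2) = 2*(x - 1)/(2*x - 7)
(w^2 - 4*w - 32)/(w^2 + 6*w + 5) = (w^2 - 4*w - 32)/(w^2 + 6*w + 5)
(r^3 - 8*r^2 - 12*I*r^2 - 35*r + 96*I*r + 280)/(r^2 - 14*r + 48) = (r^2 - 12*I*r - 35)/(r - 6)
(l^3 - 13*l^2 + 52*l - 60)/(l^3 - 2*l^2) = 1 - 11/l + 30/l^2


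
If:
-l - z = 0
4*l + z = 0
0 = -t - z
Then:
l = 0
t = 0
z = 0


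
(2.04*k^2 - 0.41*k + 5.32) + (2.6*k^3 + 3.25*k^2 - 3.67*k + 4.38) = 2.6*k^3 + 5.29*k^2 - 4.08*k + 9.7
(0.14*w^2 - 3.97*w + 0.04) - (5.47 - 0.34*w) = 0.14*w^2 - 3.63*w - 5.43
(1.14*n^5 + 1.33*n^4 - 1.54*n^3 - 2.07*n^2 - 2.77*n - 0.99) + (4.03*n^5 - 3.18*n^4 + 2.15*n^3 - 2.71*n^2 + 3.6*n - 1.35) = 5.17*n^5 - 1.85*n^4 + 0.61*n^3 - 4.78*n^2 + 0.83*n - 2.34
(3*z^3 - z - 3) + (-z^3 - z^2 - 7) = 2*z^3 - z^2 - z - 10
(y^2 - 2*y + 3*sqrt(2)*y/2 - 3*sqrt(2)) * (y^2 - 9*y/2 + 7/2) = y^4 - 13*y^3/2 + 3*sqrt(2)*y^3/2 - 39*sqrt(2)*y^2/4 + 25*y^2/2 - 7*y + 75*sqrt(2)*y/4 - 21*sqrt(2)/2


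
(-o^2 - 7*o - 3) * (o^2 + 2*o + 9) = -o^4 - 9*o^3 - 26*o^2 - 69*o - 27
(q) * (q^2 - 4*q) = q^3 - 4*q^2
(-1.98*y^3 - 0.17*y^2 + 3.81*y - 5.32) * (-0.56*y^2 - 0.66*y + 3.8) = 1.1088*y^5 + 1.402*y^4 - 9.5454*y^3 - 0.1814*y^2 + 17.9892*y - 20.216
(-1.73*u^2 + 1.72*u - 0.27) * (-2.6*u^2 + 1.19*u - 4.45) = 4.498*u^4 - 6.5307*u^3 + 10.4473*u^2 - 7.9753*u + 1.2015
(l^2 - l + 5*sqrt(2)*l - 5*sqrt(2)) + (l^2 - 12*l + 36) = 2*l^2 - 13*l + 5*sqrt(2)*l - 5*sqrt(2) + 36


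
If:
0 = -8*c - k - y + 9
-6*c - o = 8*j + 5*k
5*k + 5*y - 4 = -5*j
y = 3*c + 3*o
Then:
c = 14*y/87 + 103/145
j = 112*y/87 - 73/29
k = 481/145 - 199*y/87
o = 5*y/29 - 103/145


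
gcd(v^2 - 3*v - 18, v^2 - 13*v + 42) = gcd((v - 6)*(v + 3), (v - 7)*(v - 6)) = v - 6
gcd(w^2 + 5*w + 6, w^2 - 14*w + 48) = 1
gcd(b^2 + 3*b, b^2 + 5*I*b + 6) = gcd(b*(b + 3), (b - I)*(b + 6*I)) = 1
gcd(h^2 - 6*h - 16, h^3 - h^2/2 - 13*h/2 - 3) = h + 2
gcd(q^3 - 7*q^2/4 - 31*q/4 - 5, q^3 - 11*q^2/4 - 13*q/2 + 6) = q - 4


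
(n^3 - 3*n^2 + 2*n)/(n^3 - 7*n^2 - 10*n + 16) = n*(n - 2)/(n^2 - 6*n - 16)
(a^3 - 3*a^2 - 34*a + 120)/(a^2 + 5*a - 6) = (a^2 - 9*a + 20)/(a - 1)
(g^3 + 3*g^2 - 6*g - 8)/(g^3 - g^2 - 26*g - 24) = (g - 2)/(g - 6)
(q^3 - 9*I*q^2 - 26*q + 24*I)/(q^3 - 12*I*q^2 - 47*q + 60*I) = (q - 2*I)/(q - 5*I)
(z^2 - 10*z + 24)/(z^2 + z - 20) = (z - 6)/(z + 5)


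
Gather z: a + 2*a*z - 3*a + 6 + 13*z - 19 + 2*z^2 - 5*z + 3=-2*a + 2*z^2 + z*(2*a + 8) - 10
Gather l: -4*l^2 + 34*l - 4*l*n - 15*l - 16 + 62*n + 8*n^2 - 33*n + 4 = -4*l^2 + l*(19 - 4*n) + 8*n^2 + 29*n - 12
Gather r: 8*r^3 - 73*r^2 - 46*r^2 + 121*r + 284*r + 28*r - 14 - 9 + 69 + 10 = 8*r^3 - 119*r^2 + 433*r + 56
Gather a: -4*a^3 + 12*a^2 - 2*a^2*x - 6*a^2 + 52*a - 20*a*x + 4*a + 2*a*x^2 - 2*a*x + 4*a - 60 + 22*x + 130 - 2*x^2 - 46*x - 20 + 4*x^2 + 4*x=-4*a^3 + a^2*(6 - 2*x) + a*(2*x^2 - 22*x + 60) + 2*x^2 - 20*x + 50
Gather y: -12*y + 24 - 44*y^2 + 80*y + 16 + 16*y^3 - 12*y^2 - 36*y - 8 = 16*y^3 - 56*y^2 + 32*y + 32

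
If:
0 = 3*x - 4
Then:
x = 4/3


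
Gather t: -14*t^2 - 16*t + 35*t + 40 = -14*t^2 + 19*t + 40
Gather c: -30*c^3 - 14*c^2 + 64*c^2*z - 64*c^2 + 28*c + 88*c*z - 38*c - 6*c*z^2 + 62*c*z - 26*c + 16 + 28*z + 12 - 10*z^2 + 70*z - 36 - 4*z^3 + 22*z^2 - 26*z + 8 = -30*c^3 + c^2*(64*z - 78) + c*(-6*z^2 + 150*z - 36) - 4*z^3 + 12*z^2 + 72*z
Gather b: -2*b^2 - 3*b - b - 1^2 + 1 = -2*b^2 - 4*b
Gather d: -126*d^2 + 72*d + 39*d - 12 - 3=-126*d^2 + 111*d - 15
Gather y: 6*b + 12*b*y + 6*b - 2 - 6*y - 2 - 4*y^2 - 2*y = 12*b - 4*y^2 + y*(12*b - 8) - 4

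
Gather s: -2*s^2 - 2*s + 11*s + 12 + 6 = -2*s^2 + 9*s + 18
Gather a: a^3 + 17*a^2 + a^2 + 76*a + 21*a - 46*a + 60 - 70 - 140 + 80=a^3 + 18*a^2 + 51*a - 70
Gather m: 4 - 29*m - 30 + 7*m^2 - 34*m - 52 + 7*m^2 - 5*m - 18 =14*m^2 - 68*m - 96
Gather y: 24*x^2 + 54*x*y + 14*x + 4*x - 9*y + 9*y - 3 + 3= 24*x^2 + 54*x*y + 18*x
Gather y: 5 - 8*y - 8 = -8*y - 3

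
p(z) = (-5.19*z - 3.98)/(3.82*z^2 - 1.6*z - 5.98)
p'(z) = (1.6 - 7.64*z)*(-5.19*z - 3.98)/(3.82*z^2 - 1.6*z - 5.98)^2 - 5.19/(3.82*z^2 - 1.6*z - 5.98) = (19.8258*z^2 + 30.4072*z + 24.6682)/(14.5924*z^4 - 12.224*z^3 - 43.1272*z^2 + 19.136*z + 35.7604)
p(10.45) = -0.15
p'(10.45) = 0.02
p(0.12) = 0.75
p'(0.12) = 0.76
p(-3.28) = 0.32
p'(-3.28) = 0.08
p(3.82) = -0.55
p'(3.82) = 0.23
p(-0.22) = 0.52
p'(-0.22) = 0.64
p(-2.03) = 0.50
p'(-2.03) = 0.26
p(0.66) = 1.38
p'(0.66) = 1.85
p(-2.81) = 0.37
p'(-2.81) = 0.12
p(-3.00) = 0.35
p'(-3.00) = 0.10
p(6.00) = -0.29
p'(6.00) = 0.06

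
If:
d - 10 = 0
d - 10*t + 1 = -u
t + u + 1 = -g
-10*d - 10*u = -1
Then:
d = 10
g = 879/100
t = 11/100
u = -99/10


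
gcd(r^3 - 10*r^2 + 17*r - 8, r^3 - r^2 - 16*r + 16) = r - 1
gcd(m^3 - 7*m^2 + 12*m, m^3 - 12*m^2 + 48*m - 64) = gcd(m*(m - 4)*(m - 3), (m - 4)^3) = m - 4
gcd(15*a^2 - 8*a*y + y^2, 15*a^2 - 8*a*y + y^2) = 15*a^2 - 8*a*y + y^2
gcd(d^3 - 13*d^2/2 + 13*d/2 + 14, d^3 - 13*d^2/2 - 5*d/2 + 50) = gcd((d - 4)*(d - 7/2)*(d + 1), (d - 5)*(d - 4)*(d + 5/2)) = d - 4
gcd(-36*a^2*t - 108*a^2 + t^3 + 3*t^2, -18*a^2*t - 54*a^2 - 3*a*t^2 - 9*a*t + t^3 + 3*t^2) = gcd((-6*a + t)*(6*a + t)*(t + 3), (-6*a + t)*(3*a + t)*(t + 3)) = -6*a*t - 18*a + t^2 + 3*t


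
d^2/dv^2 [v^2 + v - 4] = 2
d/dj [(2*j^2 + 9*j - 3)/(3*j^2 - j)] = (-29*j^2 + 18*j - 3)/(j^2*(9*j^2 - 6*j + 1))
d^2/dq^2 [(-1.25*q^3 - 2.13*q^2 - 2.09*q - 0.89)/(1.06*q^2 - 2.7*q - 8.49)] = (-3.5527136788005e-15*q^5 + 3.5527136788005e-15*q^4 - 57.612268*q^3 - 292.934856*q^2 - 638.170146*q - 240.238218)/(1.191016*q^6 - 9.10116*q^5 - 5.435892*q^4 + 126.10728*q^3 + 43.538418*q^2 - 583.84881*q - 611.960049)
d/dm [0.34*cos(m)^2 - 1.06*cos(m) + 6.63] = (1.06 - 0.68*cos(m))*sin(m)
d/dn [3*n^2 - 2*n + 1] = 6*n - 2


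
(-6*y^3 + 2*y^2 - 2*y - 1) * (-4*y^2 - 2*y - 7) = 24*y^5 + 4*y^4 + 46*y^3 - 6*y^2 + 16*y + 7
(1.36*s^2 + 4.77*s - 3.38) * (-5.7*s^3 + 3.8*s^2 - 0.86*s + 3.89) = -7.752*s^5 - 22.021*s^4 + 36.2224*s^3 - 11.6558*s^2 + 21.4621*s - 13.1482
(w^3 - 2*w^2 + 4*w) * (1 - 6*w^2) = -6*w^5 + 12*w^4 - 23*w^3 - 2*w^2 + 4*w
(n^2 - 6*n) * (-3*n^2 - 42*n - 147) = -3*n^4 - 24*n^3 + 105*n^2 + 882*n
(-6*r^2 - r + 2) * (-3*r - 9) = 18*r^3 + 57*r^2 + 3*r - 18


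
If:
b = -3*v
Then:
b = -3*v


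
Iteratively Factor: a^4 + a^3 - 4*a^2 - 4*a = (a + 1)*(a^3 - 4*a) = (a + 1)*(a + 2)*(a^2 - 2*a) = a*(a + 1)*(a + 2)*(a - 2)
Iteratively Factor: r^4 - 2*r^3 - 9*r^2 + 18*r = (r)*(r^3 - 2*r^2 - 9*r + 18) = r*(r - 2)*(r^2 - 9) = r*(r - 3)*(r - 2)*(r + 3)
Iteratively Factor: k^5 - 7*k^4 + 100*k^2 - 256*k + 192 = (k - 2)*(k^4 - 5*k^3 - 10*k^2 + 80*k - 96) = (k - 2)^2*(k^3 - 3*k^2 - 16*k + 48) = (k - 2)^2*(k + 4)*(k^2 - 7*k + 12) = (k - 3)*(k - 2)^2*(k + 4)*(k - 4)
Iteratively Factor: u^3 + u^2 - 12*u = (u - 3)*(u^2 + 4*u) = (u - 3)*(u + 4)*(u)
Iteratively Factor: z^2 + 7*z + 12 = (z + 3)*(z + 4)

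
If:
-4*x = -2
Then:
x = 1/2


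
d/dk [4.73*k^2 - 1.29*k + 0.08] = 9.46*k - 1.29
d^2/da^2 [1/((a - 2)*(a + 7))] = 2*((a - 2)^2 + (a - 2)*(a + 7) + (a + 7)^2)/((a - 2)^3*(a + 7)^3)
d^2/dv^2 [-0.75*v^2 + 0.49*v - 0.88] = -1.50000000000000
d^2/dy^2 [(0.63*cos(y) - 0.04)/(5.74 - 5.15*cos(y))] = (-17.56253*sin(y)^2 + 19.574548*cos(y) - 17.56253)/(136.590875*cos(y)^3 - 456.71745*cos(y)^2 + 509.04042*cos(y) - 189.119224)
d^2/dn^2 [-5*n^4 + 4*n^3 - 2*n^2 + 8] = -60*n^2 + 24*n - 4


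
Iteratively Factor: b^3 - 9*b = (b + 3)*(b^2 - 3*b) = b*(b + 3)*(b - 3)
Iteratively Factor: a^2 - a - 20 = (a - 5)*(a + 4)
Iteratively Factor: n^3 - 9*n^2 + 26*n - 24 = (n - 2)*(n^2 - 7*n + 12) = (n - 3)*(n - 2)*(n - 4)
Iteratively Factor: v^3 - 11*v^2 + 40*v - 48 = (v - 4)*(v^2 - 7*v + 12) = (v - 4)^2*(v - 3)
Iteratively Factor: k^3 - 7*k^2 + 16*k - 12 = (k - 2)*(k^2 - 5*k + 6) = (k - 2)^2*(k - 3)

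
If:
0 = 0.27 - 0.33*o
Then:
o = 0.82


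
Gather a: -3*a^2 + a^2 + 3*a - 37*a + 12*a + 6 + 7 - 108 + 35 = -2*a^2 - 22*a - 60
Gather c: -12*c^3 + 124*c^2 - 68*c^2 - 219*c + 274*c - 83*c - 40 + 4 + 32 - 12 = -12*c^3 + 56*c^2 - 28*c - 16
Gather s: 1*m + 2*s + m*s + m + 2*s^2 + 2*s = 2*m + 2*s^2 + s*(m + 4)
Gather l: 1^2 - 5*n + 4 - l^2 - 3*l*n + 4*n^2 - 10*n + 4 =-l^2 - 3*l*n + 4*n^2 - 15*n + 9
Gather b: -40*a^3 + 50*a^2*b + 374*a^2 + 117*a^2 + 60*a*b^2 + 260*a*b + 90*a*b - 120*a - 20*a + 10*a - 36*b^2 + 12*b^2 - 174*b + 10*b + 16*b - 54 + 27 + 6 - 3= -40*a^3 + 491*a^2 - 130*a + b^2*(60*a - 24) + b*(50*a^2 + 350*a - 148) - 24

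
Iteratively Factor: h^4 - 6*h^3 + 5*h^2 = (h - 5)*(h^3 - h^2) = h*(h - 5)*(h^2 - h) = h*(h - 5)*(h - 1)*(h)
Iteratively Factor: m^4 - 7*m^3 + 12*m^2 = (m)*(m^3 - 7*m^2 + 12*m) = m*(m - 4)*(m^2 - 3*m) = m^2*(m - 4)*(m - 3)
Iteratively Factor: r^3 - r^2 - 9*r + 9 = (r - 1)*(r^2 - 9) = (r - 1)*(r + 3)*(r - 3)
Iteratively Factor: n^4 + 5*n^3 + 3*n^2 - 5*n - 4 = (n - 1)*(n^3 + 6*n^2 + 9*n + 4) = (n - 1)*(n + 1)*(n^2 + 5*n + 4) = (n - 1)*(n + 1)*(n + 4)*(n + 1)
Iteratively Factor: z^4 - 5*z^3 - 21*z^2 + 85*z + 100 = (z - 5)*(z^3 - 21*z - 20) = (z - 5)^2*(z^2 + 5*z + 4) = (z - 5)^2*(z + 4)*(z + 1)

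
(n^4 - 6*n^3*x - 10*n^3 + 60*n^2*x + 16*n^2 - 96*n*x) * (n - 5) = n^5 - 6*n^4*x - 15*n^4 + 90*n^3*x + 66*n^3 - 396*n^2*x - 80*n^2 + 480*n*x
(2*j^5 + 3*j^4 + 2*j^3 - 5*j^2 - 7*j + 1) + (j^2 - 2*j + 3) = 2*j^5 + 3*j^4 + 2*j^3 - 4*j^2 - 9*j + 4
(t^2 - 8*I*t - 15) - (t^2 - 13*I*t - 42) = 5*I*t + 27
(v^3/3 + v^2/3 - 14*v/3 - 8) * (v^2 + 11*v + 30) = v^5/3 + 4*v^4 + 9*v^3 - 148*v^2/3 - 228*v - 240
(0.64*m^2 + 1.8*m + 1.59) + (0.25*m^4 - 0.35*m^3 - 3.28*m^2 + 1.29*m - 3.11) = 0.25*m^4 - 0.35*m^3 - 2.64*m^2 + 3.09*m - 1.52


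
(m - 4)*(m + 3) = m^2 - m - 12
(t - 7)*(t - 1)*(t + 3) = t^3 - 5*t^2 - 17*t + 21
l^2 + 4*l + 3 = (l + 1)*(l + 3)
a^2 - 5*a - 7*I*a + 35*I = (a - 5)*(a - 7*I)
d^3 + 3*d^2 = d^2*(d + 3)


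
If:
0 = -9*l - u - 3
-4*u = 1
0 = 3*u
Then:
No Solution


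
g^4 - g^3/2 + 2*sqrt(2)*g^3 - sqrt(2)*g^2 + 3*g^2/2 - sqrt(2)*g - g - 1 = (g - 1)*(g + 1/2)*(g + sqrt(2))^2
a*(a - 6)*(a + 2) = a^3 - 4*a^2 - 12*a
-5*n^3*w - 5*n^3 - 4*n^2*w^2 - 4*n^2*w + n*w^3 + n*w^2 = (-5*n + w)*(n + w)*(n*w + n)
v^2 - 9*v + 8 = (v - 8)*(v - 1)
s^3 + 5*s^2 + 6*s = s*(s + 2)*(s + 3)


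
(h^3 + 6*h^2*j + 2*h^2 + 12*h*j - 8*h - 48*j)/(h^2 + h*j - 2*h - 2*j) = (h^2 + 6*h*j + 4*h + 24*j)/(h + j)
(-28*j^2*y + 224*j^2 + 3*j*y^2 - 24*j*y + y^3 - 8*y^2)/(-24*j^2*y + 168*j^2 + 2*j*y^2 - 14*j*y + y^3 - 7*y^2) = (7*j*y - 56*j + y^2 - 8*y)/(6*j*y - 42*j + y^2 - 7*y)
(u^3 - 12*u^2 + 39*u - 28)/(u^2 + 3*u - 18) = (u^3 - 12*u^2 + 39*u - 28)/(u^2 + 3*u - 18)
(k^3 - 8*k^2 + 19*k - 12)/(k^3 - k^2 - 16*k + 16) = (k - 3)/(k + 4)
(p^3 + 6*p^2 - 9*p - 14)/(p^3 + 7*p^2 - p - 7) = (p - 2)/(p - 1)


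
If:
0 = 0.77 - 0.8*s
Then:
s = 0.96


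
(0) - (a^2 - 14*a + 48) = -a^2 + 14*a - 48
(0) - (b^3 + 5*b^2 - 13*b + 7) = -b^3 - 5*b^2 + 13*b - 7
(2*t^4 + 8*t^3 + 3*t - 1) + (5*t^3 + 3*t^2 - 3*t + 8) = 2*t^4 + 13*t^3 + 3*t^2 + 7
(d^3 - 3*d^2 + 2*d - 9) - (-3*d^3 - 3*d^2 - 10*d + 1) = 4*d^3 + 12*d - 10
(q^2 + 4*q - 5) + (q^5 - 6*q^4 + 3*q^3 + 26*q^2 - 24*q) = q^5 - 6*q^4 + 3*q^3 + 27*q^2 - 20*q - 5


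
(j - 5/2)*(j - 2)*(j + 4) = j^3 - j^2/2 - 13*j + 20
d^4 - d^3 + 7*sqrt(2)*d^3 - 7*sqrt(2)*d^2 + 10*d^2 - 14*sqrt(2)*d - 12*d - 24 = (d - 2)*(d + 1)*(d + sqrt(2))*(d + 6*sqrt(2))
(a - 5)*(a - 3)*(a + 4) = a^3 - 4*a^2 - 17*a + 60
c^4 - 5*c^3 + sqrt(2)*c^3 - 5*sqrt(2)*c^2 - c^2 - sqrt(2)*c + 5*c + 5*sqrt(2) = (c - 5)*(c - 1)*(sqrt(2)*c/2 + 1)*(sqrt(2)*c + sqrt(2))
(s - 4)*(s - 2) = s^2 - 6*s + 8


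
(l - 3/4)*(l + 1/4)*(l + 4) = l^3 + 7*l^2/2 - 35*l/16 - 3/4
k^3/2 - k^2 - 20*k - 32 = (k/2 + 1)*(k - 8)*(k + 4)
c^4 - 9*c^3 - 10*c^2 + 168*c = c*(c - 7)*(c - 6)*(c + 4)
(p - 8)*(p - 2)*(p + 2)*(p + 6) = p^4 - 2*p^3 - 52*p^2 + 8*p + 192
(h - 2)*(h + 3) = h^2 + h - 6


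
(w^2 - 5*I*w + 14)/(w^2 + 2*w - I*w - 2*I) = (w^2 - 5*I*w + 14)/(w^2 + w*(2 - I) - 2*I)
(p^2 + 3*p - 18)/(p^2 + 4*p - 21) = (p + 6)/(p + 7)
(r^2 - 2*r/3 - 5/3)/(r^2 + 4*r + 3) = (r - 5/3)/(r + 3)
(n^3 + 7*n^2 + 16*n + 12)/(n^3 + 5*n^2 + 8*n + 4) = (n + 3)/(n + 1)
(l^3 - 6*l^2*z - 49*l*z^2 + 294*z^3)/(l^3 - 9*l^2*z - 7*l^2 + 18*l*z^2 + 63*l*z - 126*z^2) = (-l^2 + 49*z^2)/(-l^2 + 3*l*z + 7*l - 21*z)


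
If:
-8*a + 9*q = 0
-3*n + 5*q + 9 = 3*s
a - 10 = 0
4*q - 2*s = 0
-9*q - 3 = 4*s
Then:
No Solution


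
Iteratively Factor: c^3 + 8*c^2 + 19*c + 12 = (c + 4)*(c^2 + 4*c + 3) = (c + 3)*(c + 4)*(c + 1)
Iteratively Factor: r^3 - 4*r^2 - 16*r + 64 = (r + 4)*(r^2 - 8*r + 16) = (r - 4)*(r + 4)*(r - 4)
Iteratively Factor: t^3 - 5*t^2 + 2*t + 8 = (t + 1)*(t^2 - 6*t + 8) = (t - 4)*(t + 1)*(t - 2)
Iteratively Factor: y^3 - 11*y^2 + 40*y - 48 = (y - 4)*(y^2 - 7*y + 12) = (y - 4)*(y - 3)*(y - 4)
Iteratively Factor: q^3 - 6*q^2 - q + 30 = (q - 5)*(q^2 - q - 6) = (q - 5)*(q - 3)*(q + 2)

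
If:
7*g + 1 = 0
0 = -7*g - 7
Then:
No Solution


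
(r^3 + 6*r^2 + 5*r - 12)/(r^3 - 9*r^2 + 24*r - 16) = (r^2 + 7*r + 12)/(r^2 - 8*r + 16)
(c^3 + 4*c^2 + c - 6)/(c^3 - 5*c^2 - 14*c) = (c^2 + 2*c - 3)/(c*(c - 7))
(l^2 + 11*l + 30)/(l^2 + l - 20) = (l + 6)/(l - 4)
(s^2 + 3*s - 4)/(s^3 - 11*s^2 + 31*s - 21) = (s + 4)/(s^2 - 10*s + 21)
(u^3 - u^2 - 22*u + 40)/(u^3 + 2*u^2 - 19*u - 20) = (u - 2)/(u + 1)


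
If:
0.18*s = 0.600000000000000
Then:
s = 3.33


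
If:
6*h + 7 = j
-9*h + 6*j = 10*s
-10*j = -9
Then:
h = -61/60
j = 9/10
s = 291/200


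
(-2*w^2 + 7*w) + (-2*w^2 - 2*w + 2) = -4*w^2 + 5*w + 2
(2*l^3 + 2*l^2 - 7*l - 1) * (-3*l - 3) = -6*l^4 - 12*l^3 + 15*l^2 + 24*l + 3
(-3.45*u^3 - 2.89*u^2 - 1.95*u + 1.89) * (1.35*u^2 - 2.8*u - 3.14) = -4.6575*u^5 + 5.7585*u^4 + 16.2925*u^3 + 17.0861*u^2 + 0.831*u - 5.9346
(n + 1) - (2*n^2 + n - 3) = 4 - 2*n^2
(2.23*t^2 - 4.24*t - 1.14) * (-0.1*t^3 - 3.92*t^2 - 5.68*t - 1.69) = -0.223*t^5 - 8.3176*t^4 + 4.0684*t^3 + 24.7833*t^2 + 13.6408*t + 1.9266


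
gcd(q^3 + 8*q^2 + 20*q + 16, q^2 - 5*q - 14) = q + 2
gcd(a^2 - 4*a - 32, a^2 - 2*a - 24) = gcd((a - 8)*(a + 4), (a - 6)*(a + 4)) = a + 4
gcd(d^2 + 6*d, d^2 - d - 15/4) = 1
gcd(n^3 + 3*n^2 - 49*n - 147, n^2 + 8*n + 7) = n + 7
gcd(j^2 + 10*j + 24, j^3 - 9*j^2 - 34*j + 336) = j + 6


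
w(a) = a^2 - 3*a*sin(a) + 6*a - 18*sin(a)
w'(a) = -3*a*cos(a) + 2*a - 3*sin(a) - 18*cos(a) + 6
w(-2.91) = -6.86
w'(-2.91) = 9.89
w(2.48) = 5.40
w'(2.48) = 29.19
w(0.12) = -1.46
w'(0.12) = -12.35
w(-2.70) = -4.68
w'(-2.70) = 10.83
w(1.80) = -8.75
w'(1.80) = 11.99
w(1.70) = -9.82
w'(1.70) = 9.40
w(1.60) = -10.63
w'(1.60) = 6.87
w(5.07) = 87.23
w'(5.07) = 7.33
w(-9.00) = 23.29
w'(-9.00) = -18.96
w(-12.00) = 81.66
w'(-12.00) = -4.42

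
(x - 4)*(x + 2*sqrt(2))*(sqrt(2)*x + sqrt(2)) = sqrt(2)*x^3 - 3*sqrt(2)*x^2 + 4*x^2 - 12*x - 4*sqrt(2)*x - 16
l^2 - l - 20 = (l - 5)*(l + 4)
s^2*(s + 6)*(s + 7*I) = s^4 + 6*s^3 + 7*I*s^3 + 42*I*s^2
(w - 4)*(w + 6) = w^2 + 2*w - 24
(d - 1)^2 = d^2 - 2*d + 1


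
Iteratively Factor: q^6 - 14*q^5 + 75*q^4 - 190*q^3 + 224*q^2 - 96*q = (q - 2)*(q^5 - 12*q^4 + 51*q^3 - 88*q^2 + 48*q) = (q - 2)*(q - 1)*(q^4 - 11*q^3 + 40*q^2 - 48*q) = q*(q - 2)*(q - 1)*(q^3 - 11*q^2 + 40*q - 48) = q*(q - 4)*(q - 2)*(q - 1)*(q^2 - 7*q + 12) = q*(q - 4)*(q - 3)*(q - 2)*(q - 1)*(q - 4)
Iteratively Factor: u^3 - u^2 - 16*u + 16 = (u + 4)*(u^2 - 5*u + 4) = (u - 4)*(u + 4)*(u - 1)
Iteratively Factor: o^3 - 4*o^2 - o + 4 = (o - 1)*(o^2 - 3*o - 4) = (o - 4)*(o - 1)*(o + 1)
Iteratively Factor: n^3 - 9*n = (n - 3)*(n^2 + 3*n) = n*(n - 3)*(n + 3)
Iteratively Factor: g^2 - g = (g - 1)*(g)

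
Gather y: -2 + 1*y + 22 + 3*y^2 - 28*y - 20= 3*y^2 - 27*y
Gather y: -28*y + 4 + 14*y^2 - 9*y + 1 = 14*y^2 - 37*y + 5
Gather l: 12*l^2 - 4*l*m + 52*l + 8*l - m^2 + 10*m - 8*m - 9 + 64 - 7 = 12*l^2 + l*(60 - 4*m) - m^2 + 2*m + 48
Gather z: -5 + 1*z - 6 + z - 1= 2*z - 12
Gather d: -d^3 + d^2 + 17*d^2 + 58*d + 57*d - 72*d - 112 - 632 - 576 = -d^3 + 18*d^2 + 43*d - 1320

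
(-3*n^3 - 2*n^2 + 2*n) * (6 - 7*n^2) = 21*n^5 + 14*n^4 - 32*n^3 - 12*n^2 + 12*n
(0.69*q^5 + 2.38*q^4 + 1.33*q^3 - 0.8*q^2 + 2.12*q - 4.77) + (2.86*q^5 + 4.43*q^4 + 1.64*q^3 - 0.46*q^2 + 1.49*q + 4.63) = 3.55*q^5 + 6.81*q^4 + 2.97*q^3 - 1.26*q^2 + 3.61*q - 0.14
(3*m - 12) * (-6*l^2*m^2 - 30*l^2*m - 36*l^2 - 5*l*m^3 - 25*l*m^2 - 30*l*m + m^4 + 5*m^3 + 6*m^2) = -18*l^2*m^3 - 18*l^2*m^2 + 252*l^2*m + 432*l^2 - 15*l*m^4 - 15*l*m^3 + 210*l*m^2 + 360*l*m + 3*m^5 + 3*m^4 - 42*m^3 - 72*m^2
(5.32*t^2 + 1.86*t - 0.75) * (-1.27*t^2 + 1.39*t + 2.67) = -6.7564*t^4 + 5.0326*t^3 + 17.7423*t^2 + 3.9237*t - 2.0025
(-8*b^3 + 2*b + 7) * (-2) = 16*b^3 - 4*b - 14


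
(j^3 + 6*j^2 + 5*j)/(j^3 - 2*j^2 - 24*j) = (j^2 + 6*j + 5)/(j^2 - 2*j - 24)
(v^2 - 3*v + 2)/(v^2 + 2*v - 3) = (v - 2)/(v + 3)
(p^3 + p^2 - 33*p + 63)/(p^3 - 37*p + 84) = (p - 3)/(p - 4)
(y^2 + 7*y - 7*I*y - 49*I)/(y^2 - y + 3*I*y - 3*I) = (y^2 + 7*y*(1 - I) - 49*I)/(y^2 + y*(-1 + 3*I) - 3*I)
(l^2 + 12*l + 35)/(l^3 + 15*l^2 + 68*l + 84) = (l + 5)/(l^2 + 8*l + 12)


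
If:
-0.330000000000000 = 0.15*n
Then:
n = -2.20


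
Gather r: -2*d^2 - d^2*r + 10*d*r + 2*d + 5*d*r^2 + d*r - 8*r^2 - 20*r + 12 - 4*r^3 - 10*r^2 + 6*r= -2*d^2 + 2*d - 4*r^3 + r^2*(5*d - 18) + r*(-d^2 + 11*d - 14) + 12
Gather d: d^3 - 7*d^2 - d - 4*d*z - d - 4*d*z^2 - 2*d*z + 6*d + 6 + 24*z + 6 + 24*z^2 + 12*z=d^3 - 7*d^2 + d*(-4*z^2 - 6*z + 4) + 24*z^2 + 36*z + 12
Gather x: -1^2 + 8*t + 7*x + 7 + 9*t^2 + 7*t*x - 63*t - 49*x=9*t^2 - 55*t + x*(7*t - 42) + 6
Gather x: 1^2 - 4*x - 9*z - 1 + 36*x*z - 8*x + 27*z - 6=x*(36*z - 12) + 18*z - 6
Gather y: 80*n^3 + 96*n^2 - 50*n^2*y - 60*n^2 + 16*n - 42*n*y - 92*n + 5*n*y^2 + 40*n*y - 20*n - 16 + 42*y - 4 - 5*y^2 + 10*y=80*n^3 + 36*n^2 - 96*n + y^2*(5*n - 5) + y*(-50*n^2 - 2*n + 52) - 20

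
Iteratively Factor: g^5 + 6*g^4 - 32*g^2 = (g + 4)*(g^4 + 2*g^3 - 8*g^2) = g*(g + 4)*(g^3 + 2*g^2 - 8*g) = g*(g - 2)*(g + 4)*(g^2 + 4*g) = g^2*(g - 2)*(g + 4)*(g + 4)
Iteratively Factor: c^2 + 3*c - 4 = (c + 4)*(c - 1)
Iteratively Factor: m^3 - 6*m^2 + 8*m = (m - 2)*(m^2 - 4*m) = (m - 4)*(m - 2)*(m)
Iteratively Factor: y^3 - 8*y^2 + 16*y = (y)*(y^2 - 8*y + 16) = y*(y - 4)*(y - 4)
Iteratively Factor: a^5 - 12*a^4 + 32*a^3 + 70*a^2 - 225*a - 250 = (a + 1)*(a^4 - 13*a^3 + 45*a^2 + 25*a - 250) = (a - 5)*(a + 1)*(a^3 - 8*a^2 + 5*a + 50) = (a - 5)*(a + 1)*(a + 2)*(a^2 - 10*a + 25) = (a - 5)^2*(a + 1)*(a + 2)*(a - 5)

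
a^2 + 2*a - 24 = (a - 4)*(a + 6)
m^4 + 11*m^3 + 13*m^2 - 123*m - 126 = (m - 3)*(m + 1)*(m + 6)*(m + 7)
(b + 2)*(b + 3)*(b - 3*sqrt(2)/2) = b^3 - 3*sqrt(2)*b^2/2 + 5*b^2 - 15*sqrt(2)*b/2 + 6*b - 9*sqrt(2)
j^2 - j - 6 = (j - 3)*(j + 2)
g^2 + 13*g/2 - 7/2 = (g - 1/2)*(g + 7)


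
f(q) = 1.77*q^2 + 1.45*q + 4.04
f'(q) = 3.54*q + 1.45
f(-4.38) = 31.65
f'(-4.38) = -14.06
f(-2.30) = 10.07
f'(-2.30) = -6.69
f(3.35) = 28.76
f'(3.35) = 13.31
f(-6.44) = 68.11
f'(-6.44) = -21.35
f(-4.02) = 26.81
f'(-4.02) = -12.78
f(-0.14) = 3.87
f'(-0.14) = 0.95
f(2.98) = 24.08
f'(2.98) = 12.00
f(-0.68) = 3.87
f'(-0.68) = -0.96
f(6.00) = 76.46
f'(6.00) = 22.69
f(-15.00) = 380.54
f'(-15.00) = -51.65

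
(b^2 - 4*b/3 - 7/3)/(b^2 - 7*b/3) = (b + 1)/b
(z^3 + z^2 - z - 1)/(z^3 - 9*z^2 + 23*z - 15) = (z^2 + 2*z + 1)/(z^2 - 8*z + 15)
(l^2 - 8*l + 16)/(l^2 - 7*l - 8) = (-l^2 + 8*l - 16)/(-l^2 + 7*l + 8)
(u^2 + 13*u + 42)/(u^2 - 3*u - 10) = (u^2 + 13*u + 42)/(u^2 - 3*u - 10)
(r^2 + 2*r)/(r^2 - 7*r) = (r + 2)/(r - 7)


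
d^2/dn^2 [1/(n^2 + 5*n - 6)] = 2*(-n^2 - 5*n + (2*n + 5)^2 + 6)/(n^2 + 5*n - 6)^3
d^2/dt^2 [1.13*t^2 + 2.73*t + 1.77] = 2.26000000000000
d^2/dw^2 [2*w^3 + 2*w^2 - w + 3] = 12*w + 4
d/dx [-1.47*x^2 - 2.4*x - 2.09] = -2.94*x - 2.4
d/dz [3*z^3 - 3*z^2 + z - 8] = 9*z^2 - 6*z + 1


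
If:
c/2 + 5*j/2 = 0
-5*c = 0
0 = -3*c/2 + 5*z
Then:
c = 0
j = 0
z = 0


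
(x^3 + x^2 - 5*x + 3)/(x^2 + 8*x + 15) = (x^2 - 2*x + 1)/(x + 5)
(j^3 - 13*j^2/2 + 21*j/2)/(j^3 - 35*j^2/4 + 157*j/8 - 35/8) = 4*j*(j - 3)/(4*j^2 - 21*j + 5)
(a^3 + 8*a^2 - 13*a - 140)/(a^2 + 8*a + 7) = (a^2 + a - 20)/(a + 1)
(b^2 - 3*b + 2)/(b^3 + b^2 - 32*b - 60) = (b^2 - 3*b + 2)/(b^3 + b^2 - 32*b - 60)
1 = 1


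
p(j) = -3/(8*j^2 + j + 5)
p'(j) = -3*(-16*j - 1)/(8*j^2 + j + 5)^2 = 3*(16*j + 1)/(8*j^2 + j + 5)^2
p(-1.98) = -0.09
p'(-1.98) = -0.08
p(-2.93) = -0.04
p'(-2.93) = -0.03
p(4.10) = -0.02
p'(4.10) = 0.01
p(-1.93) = -0.09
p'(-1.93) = -0.08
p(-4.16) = -0.02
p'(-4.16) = -0.01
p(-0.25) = -0.57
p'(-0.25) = -0.33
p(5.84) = -0.01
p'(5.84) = 0.00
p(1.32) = -0.15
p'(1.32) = 0.16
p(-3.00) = -0.04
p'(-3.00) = -0.03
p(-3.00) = -0.04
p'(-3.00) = -0.03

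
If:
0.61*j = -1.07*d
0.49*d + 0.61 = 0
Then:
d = -1.24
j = 2.18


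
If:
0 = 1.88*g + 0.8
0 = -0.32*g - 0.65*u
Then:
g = -0.43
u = 0.21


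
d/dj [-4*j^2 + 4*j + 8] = 4 - 8*j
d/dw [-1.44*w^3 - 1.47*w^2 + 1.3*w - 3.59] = -4.32*w^2 - 2.94*w + 1.3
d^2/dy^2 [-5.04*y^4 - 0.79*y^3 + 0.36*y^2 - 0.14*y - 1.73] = -60.48*y^2 - 4.74*y + 0.72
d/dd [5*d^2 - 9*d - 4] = 10*d - 9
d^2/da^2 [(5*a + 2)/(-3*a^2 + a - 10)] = 2*(-(5*a + 2)*(6*a - 1)^2 + (45*a + 1)*(3*a^2 - a + 10))/(3*a^2 - a + 10)^3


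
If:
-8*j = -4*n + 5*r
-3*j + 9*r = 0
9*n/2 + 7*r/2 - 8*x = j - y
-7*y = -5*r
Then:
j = 21*y/5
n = 203*y/20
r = 7*y/5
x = 379*y/64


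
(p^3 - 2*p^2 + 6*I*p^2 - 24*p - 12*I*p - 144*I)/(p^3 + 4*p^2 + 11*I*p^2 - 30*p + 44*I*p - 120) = (p - 6)/(p + 5*I)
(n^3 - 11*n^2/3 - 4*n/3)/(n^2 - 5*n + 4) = n*(3*n + 1)/(3*(n - 1))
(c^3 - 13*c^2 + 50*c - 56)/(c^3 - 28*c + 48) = (c - 7)/(c + 6)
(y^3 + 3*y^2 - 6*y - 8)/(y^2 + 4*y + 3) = (y^2 + 2*y - 8)/(y + 3)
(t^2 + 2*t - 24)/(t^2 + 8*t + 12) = (t - 4)/(t + 2)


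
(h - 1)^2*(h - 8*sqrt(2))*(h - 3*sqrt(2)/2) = h^4 - 19*sqrt(2)*h^3/2 - 2*h^3 + 25*h^2 + 19*sqrt(2)*h^2 - 48*h - 19*sqrt(2)*h/2 + 24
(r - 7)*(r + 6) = r^2 - r - 42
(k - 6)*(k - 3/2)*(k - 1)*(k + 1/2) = k^4 - 8*k^3 + 49*k^2/4 - 3*k/4 - 9/2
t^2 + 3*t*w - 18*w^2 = (t - 3*w)*(t + 6*w)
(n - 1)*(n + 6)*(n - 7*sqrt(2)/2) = n^3 - 7*sqrt(2)*n^2/2 + 5*n^2 - 35*sqrt(2)*n/2 - 6*n + 21*sqrt(2)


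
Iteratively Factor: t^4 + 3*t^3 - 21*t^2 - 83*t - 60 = (t - 5)*(t^3 + 8*t^2 + 19*t + 12) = (t - 5)*(t + 3)*(t^2 + 5*t + 4) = (t - 5)*(t + 3)*(t + 4)*(t + 1)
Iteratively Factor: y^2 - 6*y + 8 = (y - 2)*(y - 4)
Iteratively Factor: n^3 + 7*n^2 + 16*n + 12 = (n + 3)*(n^2 + 4*n + 4) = (n + 2)*(n + 3)*(n + 2)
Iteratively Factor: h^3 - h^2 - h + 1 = (h - 1)*(h^2 - 1) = (h - 1)^2*(h + 1)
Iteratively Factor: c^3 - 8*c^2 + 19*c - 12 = (c - 4)*(c^2 - 4*c + 3) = (c - 4)*(c - 3)*(c - 1)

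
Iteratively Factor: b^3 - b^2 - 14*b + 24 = (b - 2)*(b^2 + b - 12) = (b - 3)*(b - 2)*(b + 4)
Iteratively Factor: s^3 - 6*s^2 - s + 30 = (s + 2)*(s^2 - 8*s + 15) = (s - 5)*(s + 2)*(s - 3)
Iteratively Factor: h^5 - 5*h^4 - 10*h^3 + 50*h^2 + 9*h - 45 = (h - 5)*(h^4 - 10*h^2 + 9) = (h - 5)*(h + 3)*(h^3 - 3*h^2 - h + 3) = (h - 5)*(h + 1)*(h + 3)*(h^2 - 4*h + 3) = (h - 5)*(h - 3)*(h + 1)*(h + 3)*(h - 1)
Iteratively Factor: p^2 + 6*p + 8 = (p + 4)*(p + 2)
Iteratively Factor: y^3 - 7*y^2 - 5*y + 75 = (y - 5)*(y^2 - 2*y - 15) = (y - 5)*(y + 3)*(y - 5)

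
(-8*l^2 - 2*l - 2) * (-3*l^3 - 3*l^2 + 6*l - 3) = 24*l^5 + 30*l^4 - 36*l^3 + 18*l^2 - 6*l + 6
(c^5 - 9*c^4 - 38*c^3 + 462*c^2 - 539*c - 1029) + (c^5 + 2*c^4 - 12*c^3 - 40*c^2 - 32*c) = 2*c^5 - 7*c^4 - 50*c^3 + 422*c^2 - 571*c - 1029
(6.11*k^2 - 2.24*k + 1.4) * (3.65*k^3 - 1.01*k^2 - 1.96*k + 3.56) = 22.3015*k^5 - 14.3471*k^4 - 4.6032*k^3 + 24.728*k^2 - 10.7184*k + 4.984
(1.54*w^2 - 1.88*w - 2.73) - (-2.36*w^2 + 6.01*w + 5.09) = 3.9*w^2 - 7.89*w - 7.82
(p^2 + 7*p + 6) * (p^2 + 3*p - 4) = p^4 + 10*p^3 + 23*p^2 - 10*p - 24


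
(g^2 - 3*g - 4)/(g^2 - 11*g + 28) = (g + 1)/(g - 7)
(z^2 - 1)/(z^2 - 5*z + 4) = (z + 1)/(z - 4)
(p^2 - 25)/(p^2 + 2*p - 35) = (p + 5)/(p + 7)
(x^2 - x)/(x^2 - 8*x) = (x - 1)/(x - 8)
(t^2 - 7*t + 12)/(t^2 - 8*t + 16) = (t - 3)/(t - 4)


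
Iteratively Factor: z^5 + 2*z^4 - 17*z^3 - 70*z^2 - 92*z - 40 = (z + 2)*(z^4 - 17*z^2 - 36*z - 20) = (z - 5)*(z + 2)*(z^3 + 5*z^2 + 8*z + 4) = (z - 5)*(z + 1)*(z + 2)*(z^2 + 4*z + 4) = (z - 5)*(z + 1)*(z + 2)^2*(z + 2)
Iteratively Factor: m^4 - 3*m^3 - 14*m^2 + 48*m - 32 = (m - 1)*(m^3 - 2*m^2 - 16*m + 32) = (m - 1)*(m + 4)*(m^2 - 6*m + 8) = (m - 4)*(m - 1)*(m + 4)*(m - 2)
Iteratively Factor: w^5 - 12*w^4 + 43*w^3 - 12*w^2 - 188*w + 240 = (w - 3)*(w^4 - 9*w^3 + 16*w^2 + 36*w - 80) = (w - 3)*(w - 2)*(w^3 - 7*w^2 + 2*w + 40) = (w - 5)*(w - 3)*(w - 2)*(w^2 - 2*w - 8) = (w - 5)*(w - 3)*(w - 2)*(w + 2)*(w - 4)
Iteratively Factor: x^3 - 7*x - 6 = (x - 3)*(x^2 + 3*x + 2) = (x - 3)*(x + 2)*(x + 1)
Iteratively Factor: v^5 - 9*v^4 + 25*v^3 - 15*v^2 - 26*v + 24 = (v - 1)*(v^4 - 8*v^3 + 17*v^2 + 2*v - 24) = (v - 1)*(v + 1)*(v^3 - 9*v^2 + 26*v - 24) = (v - 4)*(v - 1)*(v + 1)*(v^2 - 5*v + 6) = (v - 4)*(v - 2)*(v - 1)*(v + 1)*(v - 3)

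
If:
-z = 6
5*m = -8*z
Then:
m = 48/5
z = -6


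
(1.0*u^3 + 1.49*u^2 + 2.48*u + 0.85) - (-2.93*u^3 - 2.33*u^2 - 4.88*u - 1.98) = 3.93*u^3 + 3.82*u^2 + 7.36*u + 2.83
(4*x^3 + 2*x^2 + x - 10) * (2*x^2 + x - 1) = 8*x^5 + 8*x^4 - 21*x^2 - 11*x + 10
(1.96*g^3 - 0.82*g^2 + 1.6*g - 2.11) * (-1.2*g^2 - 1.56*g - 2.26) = -2.352*g^5 - 2.0736*g^4 - 5.0704*g^3 + 1.8892*g^2 - 0.3244*g + 4.7686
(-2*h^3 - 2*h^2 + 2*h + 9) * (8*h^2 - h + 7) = -16*h^5 - 14*h^4 + 4*h^3 + 56*h^2 + 5*h + 63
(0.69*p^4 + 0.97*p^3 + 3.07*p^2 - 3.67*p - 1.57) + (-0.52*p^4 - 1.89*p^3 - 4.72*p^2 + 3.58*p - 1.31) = 0.17*p^4 - 0.92*p^3 - 1.65*p^2 - 0.0899999999999999*p - 2.88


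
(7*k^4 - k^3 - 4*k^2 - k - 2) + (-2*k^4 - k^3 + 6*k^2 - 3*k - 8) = 5*k^4 - 2*k^3 + 2*k^2 - 4*k - 10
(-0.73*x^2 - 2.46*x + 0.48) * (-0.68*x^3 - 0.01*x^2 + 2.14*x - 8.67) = 0.4964*x^5 + 1.6801*x^4 - 1.864*x^3 + 1.0599*x^2 + 22.3554*x - 4.1616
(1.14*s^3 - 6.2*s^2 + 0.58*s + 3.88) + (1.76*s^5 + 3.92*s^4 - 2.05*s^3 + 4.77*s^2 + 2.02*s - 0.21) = 1.76*s^5 + 3.92*s^4 - 0.91*s^3 - 1.43*s^2 + 2.6*s + 3.67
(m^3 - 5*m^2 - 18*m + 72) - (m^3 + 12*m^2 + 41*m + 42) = -17*m^2 - 59*m + 30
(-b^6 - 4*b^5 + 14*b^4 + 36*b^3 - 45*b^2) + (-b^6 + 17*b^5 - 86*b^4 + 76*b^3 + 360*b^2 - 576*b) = -2*b^6 + 13*b^5 - 72*b^4 + 112*b^3 + 315*b^2 - 576*b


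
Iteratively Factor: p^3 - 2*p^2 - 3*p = (p)*(p^2 - 2*p - 3) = p*(p - 3)*(p + 1)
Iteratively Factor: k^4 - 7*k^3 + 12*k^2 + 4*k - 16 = (k - 2)*(k^3 - 5*k^2 + 2*k + 8) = (k - 2)*(k + 1)*(k^2 - 6*k + 8) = (k - 2)^2*(k + 1)*(k - 4)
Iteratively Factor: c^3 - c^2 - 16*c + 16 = (c - 4)*(c^2 + 3*c - 4) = (c - 4)*(c - 1)*(c + 4)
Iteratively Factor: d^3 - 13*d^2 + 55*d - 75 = (d - 3)*(d^2 - 10*d + 25) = (d - 5)*(d - 3)*(d - 5)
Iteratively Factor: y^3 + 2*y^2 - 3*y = (y)*(y^2 + 2*y - 3) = y*(y + 3)*(y - 1)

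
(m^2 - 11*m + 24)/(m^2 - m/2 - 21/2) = 2*(-m^2 + 11*m - 24)/(-2*m^2 + m + 21)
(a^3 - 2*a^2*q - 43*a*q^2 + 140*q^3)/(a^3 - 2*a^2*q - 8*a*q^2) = (a^2 + 2*a*q - 35*q^2)/(a*(a + 2*q))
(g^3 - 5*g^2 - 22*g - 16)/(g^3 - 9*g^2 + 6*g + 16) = (g + 2)/(g - 2)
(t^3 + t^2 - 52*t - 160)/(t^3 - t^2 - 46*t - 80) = (t + 4)/(t + 2)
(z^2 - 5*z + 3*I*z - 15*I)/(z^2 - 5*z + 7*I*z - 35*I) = (z + 3*I)/(z + 7*I)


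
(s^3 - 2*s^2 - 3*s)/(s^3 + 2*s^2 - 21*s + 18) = s*(s + 1)/(s^2 + 5*s - 6)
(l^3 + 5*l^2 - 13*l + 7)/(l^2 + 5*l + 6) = (l^3 + 5*l^2 - 13*l + 7)/(l^2 + 5*l + 6)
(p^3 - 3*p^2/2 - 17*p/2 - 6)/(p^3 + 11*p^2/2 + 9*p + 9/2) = (p - 4)/(p + 3)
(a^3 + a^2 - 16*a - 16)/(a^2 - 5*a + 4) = (a^2 + 5*a + 4)/(a - 1)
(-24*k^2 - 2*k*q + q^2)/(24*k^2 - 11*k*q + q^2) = (-24*k^2 - 2*k*q + q^2)/(24*k^2 - 11*k*q + q^2)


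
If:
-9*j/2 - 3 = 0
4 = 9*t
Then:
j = -2/3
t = 4/9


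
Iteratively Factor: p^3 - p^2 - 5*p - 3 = (p - 3)*(p^2 + 2*p + 1) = (p - 3)*(p + 1)*(p + 1)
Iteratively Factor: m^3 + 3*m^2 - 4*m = (m)*(m^2 + 3*m - 4) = m*(m + 4)*(m - 1)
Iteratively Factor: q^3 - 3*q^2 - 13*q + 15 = (q + 3)*(q^2 - 6*q + 5) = (q - 1)*(q + 3)*(q - 5)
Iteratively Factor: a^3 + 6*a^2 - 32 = (a + 4)*(a^2 + 2*a - 8) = (a + 4)^2*(a - 2)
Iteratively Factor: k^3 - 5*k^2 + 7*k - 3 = (k - 1)*(k^2 - 4*k + 3) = (k - 3)*(k - 1)*(k - 1)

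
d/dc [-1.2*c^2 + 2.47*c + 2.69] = 2.47 - 2.4*c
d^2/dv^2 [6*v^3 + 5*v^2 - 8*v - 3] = 36*v + 10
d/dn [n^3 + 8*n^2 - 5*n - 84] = 3*n^2 + 16*n - 5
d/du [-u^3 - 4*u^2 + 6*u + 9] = -3*u^2 - 8*u + 6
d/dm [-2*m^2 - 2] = -4*m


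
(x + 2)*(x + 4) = x^2 + 6*x + 8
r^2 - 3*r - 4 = (r - 4)*(r + 1)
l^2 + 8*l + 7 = (l + 1)*(l + 7)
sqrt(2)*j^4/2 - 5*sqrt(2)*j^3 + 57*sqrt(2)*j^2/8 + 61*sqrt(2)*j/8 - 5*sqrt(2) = (j - 8)*(j - 5/2)*(j - 1/2)*(sqrt(2)*j/2 + sqrt(2)/2)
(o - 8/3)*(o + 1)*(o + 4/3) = o^3 - o^2/3 - 44*o/9 - 32/9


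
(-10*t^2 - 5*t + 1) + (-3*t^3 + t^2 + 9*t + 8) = -3*t^3 - 9*t^2 + 4*t + 9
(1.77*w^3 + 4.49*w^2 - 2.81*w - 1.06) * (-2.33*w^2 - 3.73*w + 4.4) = -4.1241*w^5 - 17.0638*w^4 - 2.4124*w^3 + 32.7071*w^2 - 8.4102*w - 4.664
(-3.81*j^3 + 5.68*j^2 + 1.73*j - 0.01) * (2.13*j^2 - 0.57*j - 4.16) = -8.1153*j^5 + 14.2701*j^4 + 16.2969*j^3 - 24.6362*j^2 - 7.1911*j + 0.0416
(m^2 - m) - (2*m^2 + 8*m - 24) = -m^2 - 9*m + 24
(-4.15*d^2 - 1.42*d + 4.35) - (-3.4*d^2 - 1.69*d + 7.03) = -0.75*d^2 + 0.27*d - 2.68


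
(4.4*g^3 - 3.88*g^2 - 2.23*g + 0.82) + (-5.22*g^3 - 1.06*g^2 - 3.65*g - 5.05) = -0.819999999999999*g^3 - 4.94*g^2 - 5.88*g - 4.23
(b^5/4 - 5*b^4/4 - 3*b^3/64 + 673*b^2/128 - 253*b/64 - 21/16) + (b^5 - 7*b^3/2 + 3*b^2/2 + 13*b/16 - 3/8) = 5*b^5/4 - 5*b^4/4 - 227*b^3/64 + 865*b^2/128 - 201*b/64 - 27/16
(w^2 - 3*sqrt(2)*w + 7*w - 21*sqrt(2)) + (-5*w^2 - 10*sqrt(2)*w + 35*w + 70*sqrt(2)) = -4*w^2 - 13*sqrt(2)*w + 42*w + 49*sqrt(2)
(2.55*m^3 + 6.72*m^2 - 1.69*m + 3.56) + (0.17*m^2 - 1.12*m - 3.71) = 2.55*m^3 + 6.89*m^2 - 2.81*m - 0.15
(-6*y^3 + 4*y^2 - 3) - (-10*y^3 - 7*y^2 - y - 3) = 4*y^3 + 11*y^2 + y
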